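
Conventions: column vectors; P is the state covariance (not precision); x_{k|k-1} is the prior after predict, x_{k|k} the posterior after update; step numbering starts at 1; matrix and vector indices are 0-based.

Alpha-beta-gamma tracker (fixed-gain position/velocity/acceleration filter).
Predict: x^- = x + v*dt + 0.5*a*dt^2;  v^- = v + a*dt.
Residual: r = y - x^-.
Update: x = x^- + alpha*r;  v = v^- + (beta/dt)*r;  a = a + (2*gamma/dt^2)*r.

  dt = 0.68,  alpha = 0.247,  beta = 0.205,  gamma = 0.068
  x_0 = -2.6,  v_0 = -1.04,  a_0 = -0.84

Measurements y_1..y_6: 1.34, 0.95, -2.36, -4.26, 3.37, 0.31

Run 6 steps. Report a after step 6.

step 1: x_pred=-3.5014  r=4.8414  x^+=-2.3056  v^+=-0.1517  a^+=0.5839
step 2: x_pred=-2.2737  r=3.2237  x^+=-1.4774  v^+=1.2173  a^+=1.5321
step 3: x_pred=-0.2955  r=-2.0645  x^+=-0.8054  v^+=1.6367  a^+=0.9249
step 4: x_pred=0.5214  r=-4.7814  x^+=-0.6596  v^+=0.8242  a^+=-0.4814
step 5: x_pred=-0.2105  r=3.5805  x^+=0.6739  v^+=1.5762  a^+=0.5717
step 6: x_pred=1.8779  r=-1.5679  x^+=1.4906  v^+=1.4923  a^+=0.1105

a_post = 0.1105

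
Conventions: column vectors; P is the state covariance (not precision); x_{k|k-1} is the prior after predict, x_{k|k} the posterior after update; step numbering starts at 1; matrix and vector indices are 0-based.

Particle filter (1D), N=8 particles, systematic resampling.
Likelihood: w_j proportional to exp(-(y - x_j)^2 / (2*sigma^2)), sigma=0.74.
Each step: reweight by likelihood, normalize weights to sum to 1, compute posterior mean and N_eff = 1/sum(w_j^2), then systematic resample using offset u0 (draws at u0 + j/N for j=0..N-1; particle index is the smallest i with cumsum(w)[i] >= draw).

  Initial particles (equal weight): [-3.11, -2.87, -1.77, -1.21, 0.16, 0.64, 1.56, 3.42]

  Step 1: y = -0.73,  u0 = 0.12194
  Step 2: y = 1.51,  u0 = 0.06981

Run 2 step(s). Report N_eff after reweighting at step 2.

step 1: w=[0.0030, 0.0081, 0.1984, 0.4316, 0.2584, 0.0960, 0.0044, 0.0000]  mean=-0.7965  Neff=3.3142  idx=[2, 3, 3, 3, 3, 4, 4, 6]
step 2: w=[0.0000, 0.0008, 0.0008, 0.0008, 0.0008, 0.1371, 0.1371, 0.7224]  mean=1.1666  Neff=1.7875  idx=[5, 6, 7, 7, 7, 7, 7, 7]

N_eff = 1.7875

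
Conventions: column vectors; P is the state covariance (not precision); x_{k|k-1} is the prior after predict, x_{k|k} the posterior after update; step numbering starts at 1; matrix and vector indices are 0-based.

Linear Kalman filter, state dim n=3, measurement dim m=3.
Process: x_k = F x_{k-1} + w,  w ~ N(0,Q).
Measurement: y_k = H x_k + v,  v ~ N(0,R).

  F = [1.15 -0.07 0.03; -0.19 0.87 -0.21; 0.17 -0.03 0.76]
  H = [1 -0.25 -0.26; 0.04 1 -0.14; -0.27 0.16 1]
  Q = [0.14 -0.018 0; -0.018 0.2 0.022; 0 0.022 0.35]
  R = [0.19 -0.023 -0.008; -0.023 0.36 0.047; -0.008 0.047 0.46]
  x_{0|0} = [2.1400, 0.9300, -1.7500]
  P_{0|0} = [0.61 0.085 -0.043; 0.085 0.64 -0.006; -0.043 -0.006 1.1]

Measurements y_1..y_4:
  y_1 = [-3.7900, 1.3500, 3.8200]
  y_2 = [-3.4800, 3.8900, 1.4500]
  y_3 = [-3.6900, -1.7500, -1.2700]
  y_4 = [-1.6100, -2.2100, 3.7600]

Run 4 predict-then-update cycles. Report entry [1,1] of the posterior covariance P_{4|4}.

step 1: x^-=[2.3434, 0.7700, -0.9941]  P^-=[0.9342 -0.1006 0.1043; -0.1006 0.7256 -0.1732; 0.1043 -0.1732 0.9919]  S=[1.2102 -0.2073 -0.4080; -0.2073 1.1458 -0.1205; -0.4080 -0.1205 1.4355]  K=[0.8305 0.0959 0.1298; -0.0838 0.6367 0.0088; 0.1025 -0.1801 0.6660]  nu=[-6.1994, 0.3471, 5.3236]  x^+=[-2.0811, 1.5575, 1.8536]  P^+=[0.1887 0.0285 0.1040; 0.0285 0.2312 0.0054; 0.1040 0.0054 0.3243]
step 2: x^-=[-2.4467, 1.3612, 1.0083]  P^-=[0.3936 -0.0719 0.1345; -0.0719 0.3930 -0.0526; 0.1345 -0.0526 0.5693]  S=[0.6057 -0.1643 -0.1350; -0.1643 0.7722 0.0039; -0.1350 0.0039 0.9848]  K=[0.6569 0.0422 0.1069; -0.1233 0.4884 0.0113; 0.0801 -0.1501 0.5442]  nu=[-0.4309, 2.7678, -0.4366]  x^+=[-2.6597, 2.7612, 0.3206]  P^+=[0.1476 0.0110 0.0840; 0.0110 0.1792 0.0034; 0.0840 0.0034 0.2648]
step 3: x^-=[-3.2424, 2.8403, -0.2913]  P^-=[0.3403 -0.0724 0.1084; -0.0724 0.3545 -0.0409; 0.1084 -0.0409 0.5288]  S=[0.5627 -0.1575 -0.1401; -0.1575 0.7299 0.0136; -0.1401 0.0136 0.9573]  K=[0.6191 0.0306 0.0953; -0.1358 0.4601 0.0106; 0.0554 -0.1493 0.5252]  nu=[0.1867, -4.5013, -2.3086]  x^+=[-3.4844, 0.7195, -0.8214]  P^+=[0.1377 0.0064 0.0765; 0.0064 0.1693 0.0022; 0.0765 0.0022 0.2544]
step 4: x^-=[-4.0820, 1.4605, -1.2382]  P^-=[0.3273 -0.0723 0.0999; -0.0723 0.3475 -0.0388; 0.0999 -0.0388 0.5207]  S=[0.5534 -0.1557 -0.1439; -0.1557 0.7222 0.0151; -0.1439 0.0151 0.9533]  K=[0.6089 0.0280 0.0914; -0.1389 0.4545 0.0100; 0.0466 -0.1499 0.5208]  nu=[2.5152, -3.6805, 3.6624]  x^+=[-2.3191, -0.5254, 1.3381]  P^+=[0.1349 0.0054 0.0741; 0.0054 0.1673 0.0017; 0.0741 0.0017 0.2519]

P_post[1,1] = 0.1673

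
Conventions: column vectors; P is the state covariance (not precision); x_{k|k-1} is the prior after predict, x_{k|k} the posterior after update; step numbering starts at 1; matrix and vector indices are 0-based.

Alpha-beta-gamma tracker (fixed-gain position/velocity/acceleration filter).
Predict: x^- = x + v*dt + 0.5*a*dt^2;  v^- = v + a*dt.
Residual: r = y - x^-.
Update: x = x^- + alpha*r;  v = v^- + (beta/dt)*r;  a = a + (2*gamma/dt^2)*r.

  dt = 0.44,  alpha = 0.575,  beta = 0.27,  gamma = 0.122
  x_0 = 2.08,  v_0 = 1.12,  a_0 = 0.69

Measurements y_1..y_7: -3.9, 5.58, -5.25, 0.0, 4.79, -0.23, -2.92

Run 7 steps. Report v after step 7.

step 1: x_pred=2.6396  r=-6.5396  x^+=-1.1207  v^+=-2.5893  a^+=-7.5520
step 2: x_pred=-2.9910  r=8.5710  x^+=1.9373  v^+=-0.6527  a^+=3.2503
step 3: x_pred=1.9647  r=-7.2147  x^+=-2.1837  v^+=-3.6499  a^+=-5.8427
step 4: x_pred=-4.3552  r=4.3552  x^+=-1.8510  v^+=-3.5481  a^+=-0.3536
step 5: x_pred=-3.4464  r=8.2364  x^+=1.2895  v^+=1.3504  a^+=10.0269
step 6: x_pred=2.8543  r=-3.0843  x^+=1.0808  v^+=3.8696  a^+=6.1396
step 7: x_pred=3.3778  r=-6.2978  x^+=-0.2434  v^+=2.7065  a^+=-1.7977

v_post = 2.7065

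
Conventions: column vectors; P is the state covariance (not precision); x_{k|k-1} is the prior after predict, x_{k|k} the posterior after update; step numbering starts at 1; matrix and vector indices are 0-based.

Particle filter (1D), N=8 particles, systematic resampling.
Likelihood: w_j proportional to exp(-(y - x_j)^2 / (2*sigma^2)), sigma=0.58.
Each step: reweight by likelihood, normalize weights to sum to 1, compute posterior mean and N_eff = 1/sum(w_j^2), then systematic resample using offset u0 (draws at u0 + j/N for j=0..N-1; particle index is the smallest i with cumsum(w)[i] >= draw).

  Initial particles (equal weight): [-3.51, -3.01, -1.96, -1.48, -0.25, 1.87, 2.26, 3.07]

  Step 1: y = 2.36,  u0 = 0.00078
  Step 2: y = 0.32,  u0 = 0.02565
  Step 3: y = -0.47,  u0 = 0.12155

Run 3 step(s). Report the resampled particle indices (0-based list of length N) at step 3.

step 1: w=[0.0000, 0.0000, 0.0000, 0.0000, 0.0000, 0.3243, 0.4566, 0.2191]  mean=2.3109  Neff=2.7651  idx=[5, 5, 5, 6, 6, 6, 6, 7]
step 2: w=[0.2833, 0.2833, 0.2833, 0.0375, 0.0375, 0.0375, 0.0375, 0.0001]  mean=1.9286  Neff=4.0578  idx=[0, 0, 0, 1, 1, 2, 2, 4]
step 3: w=[0.1418, 0.1418, 0.1418, 0.1418, 0.1418, 0.1418, 0.1418, 0.0075]  mean=1.8729  Neff=7.1034  idx=[0, 1, 2, 3, 4, 5, 6, 7]

resampled_idx = [0, 1, 2, 3, 4, 5, 6, 7]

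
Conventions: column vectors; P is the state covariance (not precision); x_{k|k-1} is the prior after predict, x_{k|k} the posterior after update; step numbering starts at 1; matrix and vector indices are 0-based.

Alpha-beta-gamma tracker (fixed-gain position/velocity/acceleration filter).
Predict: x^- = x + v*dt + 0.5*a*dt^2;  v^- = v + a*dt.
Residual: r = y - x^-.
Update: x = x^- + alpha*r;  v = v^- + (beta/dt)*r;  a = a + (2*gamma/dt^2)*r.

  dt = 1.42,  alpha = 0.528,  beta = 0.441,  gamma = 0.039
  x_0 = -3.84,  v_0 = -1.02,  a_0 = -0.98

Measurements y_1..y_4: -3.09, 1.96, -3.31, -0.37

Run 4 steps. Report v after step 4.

v_post = -0.1249

step 1: x_pred=-6.2764  r=3.1864  x^+=-4.5940  v^+=-1.4220  a^+=-0.8567
step 2: x_pred=-7.4770  r=9.4370  x^+=-2.4943  v^+=0.2922  a^+=-0.4917
step 3: x_pred=-2.5751  r=-0.7349  x^+=-2.9631  v^+=-0.6342  a^+=-0.5201
step 4: x_pred=-4.3881  r=4.0181  x^+=-2.2665  v^+=-0.1249  a^+=-0.3647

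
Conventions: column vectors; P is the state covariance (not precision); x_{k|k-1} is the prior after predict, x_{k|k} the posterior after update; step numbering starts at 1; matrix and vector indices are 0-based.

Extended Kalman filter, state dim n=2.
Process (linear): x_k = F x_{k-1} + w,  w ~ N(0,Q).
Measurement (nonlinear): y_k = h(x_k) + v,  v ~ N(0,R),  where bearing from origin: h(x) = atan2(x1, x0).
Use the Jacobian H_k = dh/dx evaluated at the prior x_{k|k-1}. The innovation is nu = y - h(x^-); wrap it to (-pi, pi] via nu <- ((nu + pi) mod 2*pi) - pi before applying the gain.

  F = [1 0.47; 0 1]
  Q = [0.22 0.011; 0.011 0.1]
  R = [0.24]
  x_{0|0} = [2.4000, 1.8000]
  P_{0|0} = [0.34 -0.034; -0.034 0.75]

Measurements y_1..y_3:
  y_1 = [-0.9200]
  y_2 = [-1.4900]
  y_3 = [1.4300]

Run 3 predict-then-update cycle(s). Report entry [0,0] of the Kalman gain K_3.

step 1: x^-=[3.2460, 1.8000]  P^-=[0.6937 0.3295; 0.3295 0.8500]  H_jac=[-0.1307 0.2356]  S=[0.2787]  K=[-0.0466; 0.5640]  nu=[-1.4263]  x^+=[3.3125, 0.9955]  P^+=[0.6931 0.3368; 0.3368 0.7613]
step 2: x^-=[3.7804, 0.9955]  P^-=[1.3979 0.7057; 0.7057 0.8613]  H_jac=[-0.0651 0.2474]  S=[0.2759]  K=[0.3026; 0.6057]  nu=[-1.7475]  x^+=[3.2516, -0.0629]  P^+=[1.3726 0.6551; 0.6551 0.7601]
step 3: x^-=[3.2220, -0.0629]  P^-=[2.3763 1.0233; 1.0233 0.8601]  H_jac=[0.0061 0.3102]  S=[0.3267]  K=[1.0158; 0.8357]  nu=[1.4495]  x^+=[4.6944, 1.1485]  P^+=[2.0392 0.7460; 0.7460 0.6319]

K[0,0] = 1.0158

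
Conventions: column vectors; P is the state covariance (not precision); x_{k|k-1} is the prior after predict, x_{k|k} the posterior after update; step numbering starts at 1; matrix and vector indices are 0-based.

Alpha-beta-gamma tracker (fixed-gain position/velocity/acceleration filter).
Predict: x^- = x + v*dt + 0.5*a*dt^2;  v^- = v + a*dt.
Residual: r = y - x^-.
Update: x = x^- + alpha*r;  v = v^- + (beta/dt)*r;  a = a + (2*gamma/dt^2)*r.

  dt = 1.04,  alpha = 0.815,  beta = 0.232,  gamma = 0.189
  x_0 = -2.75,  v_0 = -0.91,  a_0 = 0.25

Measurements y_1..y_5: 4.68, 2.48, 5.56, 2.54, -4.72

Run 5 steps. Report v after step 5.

v_post = -0.9093

step 1: x_pred=-3.5612  r=8.2412  x^+=3.1554  v^+=1.1884  a^+=3.1302
step 2: x_pred=6.0841  r=-3.6041  x^+=3.1468  v^+=3.6398  a^+=1.8706
step 3: x_pred=7.9437  r=-2.3837  x^+=6.0010  v^+=5.0534  a^+=1.0375
step 4: x_pred=11.8176  r=-9.2776  x^+=4.2564  v^+=4.0628  a^+=-2.2049
step 5: x_pred=7.2893  r=-12.0093  x^+=-2.4983  v^+=-0.9093  a^+=-6.4019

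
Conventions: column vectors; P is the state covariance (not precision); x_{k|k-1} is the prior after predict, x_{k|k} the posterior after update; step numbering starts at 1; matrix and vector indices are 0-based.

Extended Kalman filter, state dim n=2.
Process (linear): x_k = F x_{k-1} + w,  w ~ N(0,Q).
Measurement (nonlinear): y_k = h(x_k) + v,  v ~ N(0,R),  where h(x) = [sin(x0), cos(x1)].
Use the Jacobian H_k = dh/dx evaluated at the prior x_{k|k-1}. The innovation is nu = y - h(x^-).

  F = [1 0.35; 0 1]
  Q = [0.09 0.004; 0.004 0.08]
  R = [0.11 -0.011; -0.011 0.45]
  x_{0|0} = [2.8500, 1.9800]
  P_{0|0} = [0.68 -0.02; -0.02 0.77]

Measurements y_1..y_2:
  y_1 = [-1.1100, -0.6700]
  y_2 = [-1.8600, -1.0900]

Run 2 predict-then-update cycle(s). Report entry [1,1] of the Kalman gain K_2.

K[1,1] = -0.4395

step 1: x^-=[3.5430, 1.9800]  P^-=[0.8503 0.2535; 0.2535 0.8500]  H_jac=[-0.9205 0.0000; 0.0000 -0.9174]  S=[0.8305 0.2031; 0.2031 1.1654]  K=[-0.9334 -0.0369; -0.1226 -0.6478]  nu=[-0.7193, -0.2721]  x^+=[4.2245, 2.2444]  P^+=[0.1111 0.0069; 0.0069 0.3163]
step 2: x^-=[5.0100, 2.2444]  P^-=[0.2447 0.1216; 0.1216 0.3963]  H_jac=[0.2932 0.0000; 0.0000 -0.7816]  S=[0.1310 -0.0389; -0.0389 0.6920]  K=[0.5154 -0.1084; 0.1417 -0.4395]  nu=[-0.9040, -0.4662]  x^+=[4.5946, 2.3212]  P^+=[0.1974 0.0697; 0.0697 0.2551]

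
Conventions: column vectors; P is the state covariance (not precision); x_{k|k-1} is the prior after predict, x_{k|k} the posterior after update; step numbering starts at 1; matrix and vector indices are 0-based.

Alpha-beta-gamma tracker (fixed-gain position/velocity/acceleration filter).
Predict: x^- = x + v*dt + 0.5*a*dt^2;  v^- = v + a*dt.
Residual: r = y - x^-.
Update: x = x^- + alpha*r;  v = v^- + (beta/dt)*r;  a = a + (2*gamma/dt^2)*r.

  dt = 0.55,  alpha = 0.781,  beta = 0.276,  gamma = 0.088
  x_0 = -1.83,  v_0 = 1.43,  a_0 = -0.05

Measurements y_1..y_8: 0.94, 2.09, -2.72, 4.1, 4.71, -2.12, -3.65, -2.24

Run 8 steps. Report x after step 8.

x_post = -3.1196

step 1: x_pred=-1.0511  r=1.9911  x^+=0.5040  v^+=2.4017  a^+=1.1084
step 2: x_pred=1.9925  r=0.0975  x^+=2.0687  v^+=3.0602  a^+=1.1652
step 3: x_pred=3.9280  r=-6.6480  x^+=-1.2641  v^+=0.3650  a^+=-2.7028
step 4: x_pred=-1.4722  r=5.5722  x^+=2.8797  v^+=1.6746  a^+=0.5392
step 5: x_pred=3.8823  r=0.8277  x^+=4.5287  v^+=2.3866  a^+=1.0208
step 6: x_pred=5.9957  r=-8.1157  x^+=-0.3427  v^+=-1.1246  a^+=-3.7011
step 7: x_pred=-1.5210  r=-2.1290  x^+=-3.1837  v^+=-4.2286  a^+=-4.9398
step 8: x_pred=-6.2566  r=4.0166  x^+=-3.1196  v^+=-4.9299  a^+=-2.6028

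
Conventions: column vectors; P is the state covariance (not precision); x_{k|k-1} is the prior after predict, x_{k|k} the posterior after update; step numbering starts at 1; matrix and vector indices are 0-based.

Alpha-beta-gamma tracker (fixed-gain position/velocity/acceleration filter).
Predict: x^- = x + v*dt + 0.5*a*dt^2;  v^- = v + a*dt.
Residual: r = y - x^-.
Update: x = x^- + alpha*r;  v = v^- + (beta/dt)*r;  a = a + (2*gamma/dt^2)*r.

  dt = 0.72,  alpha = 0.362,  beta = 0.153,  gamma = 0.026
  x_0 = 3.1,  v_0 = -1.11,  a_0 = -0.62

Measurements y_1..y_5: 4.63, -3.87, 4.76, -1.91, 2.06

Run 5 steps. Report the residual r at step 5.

resid = 5.1037

step 1: x_pred=2.1401  r=2.4899  x^+=3.0414  v^+=-1.0273  a^+=-0.3702
step 2: x_pred=2.2058  r=-6.0758  x^+=0.0064  v^+=-2.5850  a^+=-0.9797
step 3: x_pred=-2.1087  r=6.8687  x^+=0.3777  v^+=-1.8308  a^+=-0.2907
step 4: x_pred=-1.0158  r=-0.8942  x^+=-1.3395  v^+=-2.2301  a^+=-0.3804
step 5: x_pred=-3.0437  r=5.1037  x^+=-1.1962  v^+=-1.4194  a^+=0.1315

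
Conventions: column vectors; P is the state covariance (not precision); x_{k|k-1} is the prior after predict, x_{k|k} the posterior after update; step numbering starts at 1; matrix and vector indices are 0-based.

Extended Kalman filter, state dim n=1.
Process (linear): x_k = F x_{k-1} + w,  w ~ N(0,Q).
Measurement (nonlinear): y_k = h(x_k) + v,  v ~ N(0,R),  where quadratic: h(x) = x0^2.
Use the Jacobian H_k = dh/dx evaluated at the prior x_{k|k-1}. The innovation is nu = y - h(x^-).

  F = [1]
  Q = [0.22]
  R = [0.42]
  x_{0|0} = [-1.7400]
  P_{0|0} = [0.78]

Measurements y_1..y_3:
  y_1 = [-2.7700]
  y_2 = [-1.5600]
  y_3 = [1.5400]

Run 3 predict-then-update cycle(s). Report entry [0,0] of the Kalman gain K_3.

step 1: x^-=[-1.7400]  P^-=[1.0000]  H_jac=[-3.4800]  S=[12.5304]  K=[-0.2777]  nu=[-5.7976]  x^+=[-0.1299]  P^+=[0.0335]
step 2: x^-=[-0.1299]  P^-=[0.2535]  H_jac=[-0.2597]  S=[0.4371]  K=[-0.1506]  nu=[-1.5769]  x^+=[0.1077]  P^+=[0.2436]
step 3: x^-=[0.1077]  P^-=[0.4636]  H_jac=[0.2154]  S=[0.4415]  K=[0.2261]  nu=[1.5284]  x^+=[0.4533]  P^+=[0.4410]

K[0,0] = 0.2261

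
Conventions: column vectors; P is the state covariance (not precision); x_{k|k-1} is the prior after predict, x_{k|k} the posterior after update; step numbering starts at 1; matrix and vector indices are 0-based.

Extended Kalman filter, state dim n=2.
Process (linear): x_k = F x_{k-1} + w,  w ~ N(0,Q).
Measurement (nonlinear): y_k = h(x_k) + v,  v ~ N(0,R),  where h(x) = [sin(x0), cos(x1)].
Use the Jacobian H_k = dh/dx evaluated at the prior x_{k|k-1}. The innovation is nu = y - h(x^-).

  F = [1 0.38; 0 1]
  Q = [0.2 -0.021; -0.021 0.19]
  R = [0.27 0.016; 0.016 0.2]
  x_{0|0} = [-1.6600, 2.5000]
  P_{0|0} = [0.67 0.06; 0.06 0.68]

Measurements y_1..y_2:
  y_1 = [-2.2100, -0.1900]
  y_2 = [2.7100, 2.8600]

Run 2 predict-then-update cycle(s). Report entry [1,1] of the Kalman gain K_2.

step 1: x^-=[-0.7100, 2.5000]  P^-=[1.0138 0.2974; 0.2974 0.8700]  H_jac=[0.7584 0.0000; 0.0000 -0.5985]  S=[0.8530 -0.1190; -0.1190 0.5116]  K=[0.8813 -0.1429; 0.1266 -0.9883]  nu=[-1.5582, 0.6111]  x^+=[-2.1706, 1.6988]  P^+=[0.3108 0.0242; 0.0242 0.3269]
step 2: x^-=[-1.5251, 1.6988]  P^-=[0.5764 0.1274; 0.1274 0.5169]  H_jac=[0.0457 0.0000; 0.0000 -0.9918]  S=[0.2712 0.0102; 0.0102 0.7085]  K=[0.1039 -0.1799; 0.0488 -0.7243]  nu=[3.7090, 2.9877]  x^+=[-1.6770, -0.2843]  P^+=[0.5509 0.0346; 0.0346 0.1453]

K[1,1] = -0.7243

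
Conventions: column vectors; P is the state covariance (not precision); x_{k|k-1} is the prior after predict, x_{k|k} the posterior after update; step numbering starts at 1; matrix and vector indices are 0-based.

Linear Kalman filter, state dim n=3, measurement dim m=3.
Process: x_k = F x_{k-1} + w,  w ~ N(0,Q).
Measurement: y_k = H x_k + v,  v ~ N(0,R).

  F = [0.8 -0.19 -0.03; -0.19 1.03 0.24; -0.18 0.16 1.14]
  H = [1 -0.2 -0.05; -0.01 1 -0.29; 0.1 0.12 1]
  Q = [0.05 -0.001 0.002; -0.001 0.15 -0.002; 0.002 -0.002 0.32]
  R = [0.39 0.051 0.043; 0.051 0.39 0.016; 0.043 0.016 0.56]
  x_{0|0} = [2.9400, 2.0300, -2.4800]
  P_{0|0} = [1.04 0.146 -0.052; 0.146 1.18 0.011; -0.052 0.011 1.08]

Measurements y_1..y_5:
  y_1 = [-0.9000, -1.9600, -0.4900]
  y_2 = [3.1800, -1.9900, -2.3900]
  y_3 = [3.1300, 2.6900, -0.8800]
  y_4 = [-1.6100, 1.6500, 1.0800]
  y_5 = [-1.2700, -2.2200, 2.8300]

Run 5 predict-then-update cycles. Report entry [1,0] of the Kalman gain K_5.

step 1: x^-=[2.0407, 0.9371, -3.0316]  P^-=[0.7174 -0.2833 -0.2470; -0.2833 1.4547 0.5189; -0.2470 0.5189 1.8044]  S=[1.3185 -0.4292 -0.3914; -0.4292 1.6998 0.1490; -0.3914 0.1490 2.4609]  K=[0.6071 0.0236 0.0101; -0.1645 0.7098 0.2011; -0.1512 -0.1034 0.7307]  nu=[-2.9049, -3.7559, 2.2251]  x^+=[0.2107, -0.8034, -0.5781]  P^+=[0.2472 0.0435 0.0022; 0.0435 0.2945 0.0772; 0.0022 0.0772 0.3916]
step 2: x^-=[0.3385, -1.0063, -0.8255]  P^-=[0.2068 -0.0671 -0.0640; -0.0671 0.5149 0.2458; -0.0640 0.2458 0.8692]  S=[0.6577 -0.0882 -0.1131; -0.0882 0.8364 0.0586; -0.1131 0.0586 1.4833]  K=[0.3350 -0.0246 -0.0081; -0.1811 0.5002 0.1693; -0.1446 -0.0635 0.5931]  nu=[2.5989, -1.2197, -1.4776]  x^+=[1.2511, -2.3372, -2.0001]  P^+=[0.1303 0.0074 -0.0044; 0.0074 0.2087 0.0692; -0.0044 0.0692 0.3170]
step 3: x^-=[1.5049, -3.1250, -2.8793]  P^-=[0.1400 -0.0638 -0.0521; -0.0638 0.4261 0.2071; -0.0521 0.2071 0.7682]  S=[0.5838 -0.0716 -0.0926; -0.0716 0.7616 0.0398; -0.0926 0.0398 1.3735]  K=[0.2587 -0.0406 -0.0147; -0.1922 0.4552 0.1572; -0.1441 -0.0631 0.5657]  nu=[0.8561, 4.9951, 2.2238]  x^+=[1.4908, -0.6662, -2.0596]  P^+=[0.0971 -0.0039 -0.0070; -0.0039 0.1890 0.0648; -0.0070 0.0648 0.3025]
step 4: x^-=[1.3810, -1.4638, -2.7228]  P^-=[0.1215 -0.0646 -0.0495; -0.0646 0.4056 0.1965; -0.0495 0.1965 0.7479]  S=[0.5643 -0.0694 -0.0881; -0.0694 0.7456 0.0328; -0.0881 0.0328 1.3506]  K=[0.2342 -0.0465 -0.0170; -0.1973 0.4434 0.1531; -0.1441 -0.0648 0.5597]  nu=[-3.4199, 2.3380, 3.8404]  x^+=[0.4061, 0.8354, -0.2321]  P^+=[0.0863 -0.0079 -0.0079; -0.0079 0.1835 0.0631; -0.0079 0.0631 0.2994]
step 5: x^-=[0.1731, 0.7276, -0.2040]  P^-=[0.1156 -0.0654 -0.0487; -0.0654 0.4001 0.1934; -0.0487 0.1934 0.7433]  S=[0.5583 -0.0692 -0.0870; -0.0692 0.7415 0.0304; -0.0870 0.0304 1.3453]  K=[0.2260 -0.0488 -0.0177; -0.1995 0.4400 0.1517; -0.1442 -0.0656 0.5583]  nu=[-1.3078, -3.0050, 2.9294]  x^+=[-0.0276, 0.1108, 1.8172]  P^+=[0.0826 -0.0093 -0.0081; -0.0093 0.1819 0.0625; -0.0081 0.0625 0.2987]

K[1,0] = -0.1995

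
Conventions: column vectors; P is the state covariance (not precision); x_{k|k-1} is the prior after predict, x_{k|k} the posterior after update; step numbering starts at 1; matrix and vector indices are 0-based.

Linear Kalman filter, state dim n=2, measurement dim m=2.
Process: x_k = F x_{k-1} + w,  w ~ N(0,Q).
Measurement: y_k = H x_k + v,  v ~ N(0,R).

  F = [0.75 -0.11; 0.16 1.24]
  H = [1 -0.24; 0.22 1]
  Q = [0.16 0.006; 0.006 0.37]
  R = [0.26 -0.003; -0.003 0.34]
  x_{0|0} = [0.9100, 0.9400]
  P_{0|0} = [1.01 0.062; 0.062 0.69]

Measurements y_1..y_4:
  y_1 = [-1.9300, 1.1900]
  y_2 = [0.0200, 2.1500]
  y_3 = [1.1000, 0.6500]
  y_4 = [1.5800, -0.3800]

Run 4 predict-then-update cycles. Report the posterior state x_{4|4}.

step 1: x^-=[0.5791, 1.3112]  P^-=[0.7262 0.0897; 0.0897 1.4814]  S=[1.0285 -0.1138; -0.1138 1.8960]  K=[0.7044 0.1739; -0.1720 0.7814]  nu=[-2.1944, -0.2486]  x^+=[-1.0099, 1.4944]  P^+=[0.1865 0.0160; 0.0160 0.2627]
step 2: x^-=[-0.9218, 1.6915]  P^-=[0.2654 0.0071; 0.0071 0.7850]  S=[0.5672 -0.1263; -0.1263 1.1410]  K=[0.4898 0.1116; -0.1703 0.6705]  nu=[1.3478, 0.6613]  x^+=[-0.1879, 1.9053]  P^+=[0.1290 0.0081; 0.0081 0.2267]
step 3: x^-=[-0.3505, 2.3326]  P^-=[0.2339 -0.0020; -0.0020 0.7251]  S=[0.5367 -0.1275; -0.1275 1.0755]  K=[0.4607 0.1006; -0.1729 0.6533]  nu=[2.0103, -1.6055]  x^+=[0.4142, 0.9362]  P^+=[0.1210 0.0062; 0.0062 0.2213]
step 4: x^-=[0.2077, 1.2272]  P^-=[0.2297 -0.0040; -0.0040 0.7158]  S=[0.5329 -0.1281; -0.1281 1.0651]  K=[0.4566 0.0986; -0.1736 0.6503]  nu=[1.6669, -1.6529]  x^+=[0.8058, -0.1371]  P^+=[0.1198 0.0058; 0.0058 0.2204]

x_post = [0.8058, -0.1371]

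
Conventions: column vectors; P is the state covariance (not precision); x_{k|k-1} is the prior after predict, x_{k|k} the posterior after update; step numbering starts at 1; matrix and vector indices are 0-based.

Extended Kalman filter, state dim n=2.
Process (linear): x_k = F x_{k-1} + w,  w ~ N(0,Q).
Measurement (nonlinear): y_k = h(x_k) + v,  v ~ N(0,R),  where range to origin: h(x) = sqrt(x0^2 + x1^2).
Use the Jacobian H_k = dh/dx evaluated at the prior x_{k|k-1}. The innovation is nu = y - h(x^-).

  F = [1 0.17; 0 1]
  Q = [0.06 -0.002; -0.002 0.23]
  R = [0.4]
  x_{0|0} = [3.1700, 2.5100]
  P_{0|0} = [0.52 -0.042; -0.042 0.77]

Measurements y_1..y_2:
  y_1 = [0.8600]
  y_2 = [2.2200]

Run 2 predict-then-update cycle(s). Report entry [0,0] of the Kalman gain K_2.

K[0,0] = 0.4294

step 1: x^-=[3.5967, 2.5100]  P^-=[0.5880 0.0869; 0.0869 1.0000]  H_jac=[0.8201 0.5723]  S=[1.2045]  K=[0.4416; 0.5343]  nu=[-3.5259]  x^+=[2.0396, 0.6261]  P^+=[0.3531 -0.1973; -0.1973 0.6562]
step 2: x^-=[2.1461, 0.6261]  P^-=[0.3650 -0.0877; -0.0877 0.8862]  H_jac=[0.9600 0.2801]  S=[0.7587]  K=[0.4294; 0.2161]  nu=[-0.0156]  x^+=[2.1394, 0.6228]  P^+=[0.2251 -0.1582; -0.1582 0.8507]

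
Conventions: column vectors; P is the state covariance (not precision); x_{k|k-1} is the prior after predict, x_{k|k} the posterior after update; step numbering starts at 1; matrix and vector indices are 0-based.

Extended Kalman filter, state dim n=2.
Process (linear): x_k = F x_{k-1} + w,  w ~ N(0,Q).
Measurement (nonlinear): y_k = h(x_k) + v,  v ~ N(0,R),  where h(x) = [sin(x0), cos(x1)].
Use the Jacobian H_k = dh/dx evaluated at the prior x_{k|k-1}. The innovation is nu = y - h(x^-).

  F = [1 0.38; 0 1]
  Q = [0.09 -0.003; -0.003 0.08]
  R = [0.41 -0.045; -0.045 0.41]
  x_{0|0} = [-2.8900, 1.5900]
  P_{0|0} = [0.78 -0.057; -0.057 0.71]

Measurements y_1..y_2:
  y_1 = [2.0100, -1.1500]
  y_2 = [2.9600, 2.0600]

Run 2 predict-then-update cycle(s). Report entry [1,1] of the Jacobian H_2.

H_jac[1,1] = -0.8818

step 1: x^-=[-2.2858, 1.5900]  P^-=[0.9292 0.2098; 0.2098 0.7900]  H_jac=[-0.6556 0.0000; 0.0000 -0.9998]  S=[0.8094 0.0925; 0.0925 1.1997]  K=[-0.7392 -0.1178; -0.0955 -0.6510]  nu=[2.7651, -1.1308]  x^+=[-4.1965, 2.0620]  P^+=[0.4542 0.0151; 0.0151 0.2627]
step 2: x^-=[-3.4129, 2.0620]  P^-=[0.5935 0.1119; 0.1119 0.3427]  H_jac=[-0.9634 0.0000; 0.0000 -0.8818]  S=[0.9609 0.0500; 0.0500 0.6764]  K=[-0.5898 -0.1022; -0.0892 -0.4401]  nu=[2.6920, 2.5317]  x^+=[-5.2593, 0.7076]  P^+=[0.2462 0.0174; 0.0174 0.2001]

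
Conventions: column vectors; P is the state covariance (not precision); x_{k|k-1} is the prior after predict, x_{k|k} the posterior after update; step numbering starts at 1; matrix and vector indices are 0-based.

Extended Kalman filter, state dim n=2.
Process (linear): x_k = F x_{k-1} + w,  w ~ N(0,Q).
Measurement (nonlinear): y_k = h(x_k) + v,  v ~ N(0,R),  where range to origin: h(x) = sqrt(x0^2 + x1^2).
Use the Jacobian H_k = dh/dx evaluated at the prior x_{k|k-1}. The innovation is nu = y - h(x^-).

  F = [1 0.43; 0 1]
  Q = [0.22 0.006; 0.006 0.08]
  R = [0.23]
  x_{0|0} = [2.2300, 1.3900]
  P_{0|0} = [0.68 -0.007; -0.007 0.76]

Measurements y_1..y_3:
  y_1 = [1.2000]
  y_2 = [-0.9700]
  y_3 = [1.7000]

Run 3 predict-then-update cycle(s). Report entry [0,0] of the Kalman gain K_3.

step 1: x^-=[2.8277, 1.3900]  P^-=[1.0345 0.3258; 0.3258 0.8400]  H_jac=[0.8974 0.4411]  S=[1.4846]  K=[0.7222; 0.4465]  nu=[-1.9509]  x^+=[1.4189, 0.5189]  P^+=[0.2603 -0.1530; -0.1530 0.5440]
step 2: x^-=[1.6420, 0.5189]  P^-=[0.4493 0.0870; 0.0870 0.6240]  H_jac=[0.9535 0.3013]  S=[0.7451]  K=[0.6101; 0.3636]  nu=[-2.6920]  x^+=[-0.0005, -0.4599]  P^+=[0.1719 -0.0783; -0.0783 0.5255]
step 3: x^-=[-0.1983, -0.4599]  P^-=[0.4217 0.1536; 0.1536 0.6055]  H_jac=[-0.3959 -0.9183]  S=[0.9183]  K=[-0.3354; -0.6717]  nu=[1.1992]  x^+=[-0.6004, -1.2653]  P^+=[0.3184 -0.0533; -0.0533 0.1912]

K[0,0] = -0.3354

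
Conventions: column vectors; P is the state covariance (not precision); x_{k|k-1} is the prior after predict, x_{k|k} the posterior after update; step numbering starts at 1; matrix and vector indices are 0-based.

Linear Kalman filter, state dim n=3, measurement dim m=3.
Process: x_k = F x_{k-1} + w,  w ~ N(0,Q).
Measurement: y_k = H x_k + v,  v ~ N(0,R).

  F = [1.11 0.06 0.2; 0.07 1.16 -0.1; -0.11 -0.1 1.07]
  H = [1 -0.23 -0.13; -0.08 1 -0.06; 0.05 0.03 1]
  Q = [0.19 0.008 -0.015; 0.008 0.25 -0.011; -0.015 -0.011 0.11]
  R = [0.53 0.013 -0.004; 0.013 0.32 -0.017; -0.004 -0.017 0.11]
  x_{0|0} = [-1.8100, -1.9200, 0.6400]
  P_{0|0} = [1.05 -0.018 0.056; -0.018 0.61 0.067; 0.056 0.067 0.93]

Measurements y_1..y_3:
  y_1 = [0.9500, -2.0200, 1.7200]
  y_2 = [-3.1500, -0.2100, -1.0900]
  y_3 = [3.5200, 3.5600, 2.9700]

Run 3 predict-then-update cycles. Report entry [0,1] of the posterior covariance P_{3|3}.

P_post[0,1] = 0.0634

step 1: x^-=[-1.9963, -2.4179, 1.0759]  P^-=[1.5472 0.0999 0.1225; 0.0999 1.0660 -0.0983; 0.1225 -0.0983 1.1656]  S=[2.0696 -0.2398 0.0610; -0.2398 1.3971 -0.1647; 0.0610 -0.1647 1.2871]  K=[0.7387 0.1207 0.1380; 0.0239 0.7715 0.0499; -0.0329 -0.0262 0.9063]  nu=[2.5301, 0.3028, 0.8165]  x^+=[0.0219, -2.0831, 1.7247]  P^+=[0.4088 0.0778 -0.0126; 0.0778 0.2514 -0.0192; -0.0126 -0.0192 0.1015]
step 2: x^-=[0.2442, -2.5874, 2.0514]  P^-=[0.7029 0.1527 -0.0694; 0.1527 0.6086 -0.0897; -0.0694 -0.0897 0.2424]  S=[1.2117 -0.0120 -0.0497; -0.0120 0.9196 -0.0926; -0.0497 -0.0926 0.3429]  K=[0.5609 0.1194 0.0270; 0.0263 0.6541 -0.0056; -0.0391 -0.0401 0.6726]  nu=[-3.7227, 2.5200, -3.0760]  x^+=[-1.6260, -1.0198, 0.0269]  P^+=[0.3121 0.0689 -0.0190; 0.0689 0.2140 -0.0217; -0.0190 -0.0217 0.0764]
step 3: x^-=[-1.8607, -1.2995, 0.3096]  P^-=[0.5786 0.1315 -0.0692; 0.1315 0.5567 -0.0845; -0.0692 -0.0845 0.2140]  S=[1.0941 -0.0125 -0.0533; -0.0125 0.8696 -0.0878; -0.0533 -0.0878 0.3144]  K=[0.5107 0.1103 0.0018; 0.0197 0.6327 -0.0146; -0.0401 -0.0412 0.6435]  nu=[5.1221, 4.7292, 2.7924]  x^+=[1.2821, 1.7528, 1.7066]  P^+=[0.2841 0.0634 -0.0198; 0.0634 0.2067 -0.0218; -0.0198 -0.0218 0.0733]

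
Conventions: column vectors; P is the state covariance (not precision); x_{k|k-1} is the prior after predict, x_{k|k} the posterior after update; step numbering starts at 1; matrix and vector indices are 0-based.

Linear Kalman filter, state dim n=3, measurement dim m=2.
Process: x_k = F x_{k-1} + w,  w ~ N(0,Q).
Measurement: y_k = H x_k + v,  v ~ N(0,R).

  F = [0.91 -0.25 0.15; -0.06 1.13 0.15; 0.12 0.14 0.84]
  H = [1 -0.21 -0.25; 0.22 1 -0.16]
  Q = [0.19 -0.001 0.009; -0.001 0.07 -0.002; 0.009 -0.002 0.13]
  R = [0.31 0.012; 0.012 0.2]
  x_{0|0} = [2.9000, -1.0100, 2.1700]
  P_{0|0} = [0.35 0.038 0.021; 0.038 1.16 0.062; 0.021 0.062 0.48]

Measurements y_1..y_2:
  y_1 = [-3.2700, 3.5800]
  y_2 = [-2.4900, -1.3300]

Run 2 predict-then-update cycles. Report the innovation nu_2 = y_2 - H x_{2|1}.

step 1: x^-=[3.2170, -0.9898, 2.0294]  P^-=[0.5469 -0.2865 0.0755; -0.2865 1.5788 0.3038; 0.0755 0.3038 0.5166]  S=[1.0733 -0.5338; -0.5338 1.5899]  K=[0.5910 0.0863; -0.2253 0.8472; -0.0421 0.1354]  nu=[-6.1875, 4.1868]  x^+=[-0.0783, 3.9509, 2.8566]  P^+=[0.2147 -0.0030 0.1244; -0.0030 0.1795 0.0759; 0.1244 0.0759 0.4794]
step 2: x^-=[-0.6305, 4.8977, 2.9432]  P^-=[0.4194 -0.0299 0.1693; -0.0299 0.3347 0.1545; 0.1693 0.1545 0.5177]  S=[0.7207 -0.0436; -0.0436 0.4938]  K=[0.5392 0.1192; -0.1562 0.6007; 0.0237 0.2227]  nu=[-0.0952, -5.6181]  x^+=[-1.3513, 1.5378, 1.6900]  P^+=[0.2085 0.0088 0.1523; 0.0088 0.1308 0.0902; 0.1523 0.0902 0.4933]

innov = [-0.0952, -5.6181]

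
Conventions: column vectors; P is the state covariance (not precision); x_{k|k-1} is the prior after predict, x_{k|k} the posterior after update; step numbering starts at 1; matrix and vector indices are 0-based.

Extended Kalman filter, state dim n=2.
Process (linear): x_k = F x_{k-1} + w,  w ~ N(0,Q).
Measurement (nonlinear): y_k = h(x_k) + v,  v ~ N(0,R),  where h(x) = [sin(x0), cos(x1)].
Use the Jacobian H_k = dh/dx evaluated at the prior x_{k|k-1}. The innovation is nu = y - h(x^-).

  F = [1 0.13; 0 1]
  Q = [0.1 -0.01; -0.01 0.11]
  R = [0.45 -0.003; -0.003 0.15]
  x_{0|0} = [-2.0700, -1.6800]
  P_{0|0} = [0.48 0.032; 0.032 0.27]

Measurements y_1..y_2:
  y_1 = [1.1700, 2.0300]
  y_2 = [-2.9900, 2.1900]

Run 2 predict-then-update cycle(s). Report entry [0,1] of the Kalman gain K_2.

step 1: x^-=[-2.2884, -1.6800]  P^-=[0.5929 0.0571; 0.0571 0.3800]  H_jac=[-0.6576 0.0000; 0.0000 0.9940]  S=[0.7064 -0.0403; -0.0403 0.5255]  K=[-0.5482 0.0659; -0.0122 0.7179]  nu=[1.9234, 2.1390]  x^+=[-3.2017, -0.1678]  P^+=[0.3754 0.0116; 0.0116 0.1084]
step 2: x^-=[-3.2235, -0.1678]  P^-=[0.4803 0.0157; 0.0157 0.2184]  H_jac=[-0.9966 0.0000; 0.0000 0.1671]  S=[0.9271 -0.0056; -0.0056 0.1561]  K=[-0.5163 -0.0018; -0.0155 0.2331]  nu=[-3.0718, 1.2041]  x^+=[-1.6395, 0.1604]  P^+=[0.2331 0.0077; 0.0077 0.2096]

K[0,1] = -0.0018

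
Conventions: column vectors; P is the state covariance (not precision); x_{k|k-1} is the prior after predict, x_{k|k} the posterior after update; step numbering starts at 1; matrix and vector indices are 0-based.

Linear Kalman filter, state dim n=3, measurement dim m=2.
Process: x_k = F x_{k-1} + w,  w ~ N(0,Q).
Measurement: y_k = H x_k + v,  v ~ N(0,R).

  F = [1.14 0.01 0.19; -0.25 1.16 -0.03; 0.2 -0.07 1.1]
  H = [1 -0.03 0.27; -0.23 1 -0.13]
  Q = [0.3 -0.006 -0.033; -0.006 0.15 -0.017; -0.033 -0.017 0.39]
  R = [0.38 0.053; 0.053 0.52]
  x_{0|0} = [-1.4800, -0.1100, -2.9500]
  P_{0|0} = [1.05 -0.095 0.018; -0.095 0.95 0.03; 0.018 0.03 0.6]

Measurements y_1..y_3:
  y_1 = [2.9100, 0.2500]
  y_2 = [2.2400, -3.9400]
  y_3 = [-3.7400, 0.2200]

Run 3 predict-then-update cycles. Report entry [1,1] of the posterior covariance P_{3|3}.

step 1: x^-=[-2.2488, 0.3309, -3.5333]  P^-=[1.6921 -0.4179 0.3617; -0.4179 1.5478 -0.1569; 0.3617 -0.1569 1.1686]  S=[2.3816 -0.9569; -0.9569 2.4317]  K=[0.7312 -0.0635; 0.0739 0.7135; 0.2632 -0.0576]  nu=[6.1227, -1.0575]  x^+=[2.2955, 0.0290, -1.8610]  P^+=[0.3200 0.0583 -0.1618; 0.0583 0.3978 0.0724; -0.1618 0.0724 0.9665]
step 2: x^-=[2.2636, -0.4845, -1.5900]  P^-=[0.6822 0.0080 0.0279; 0.0080 0.6648 0.0554; 0.0279 0.0554 1.4903]  S=[1.1852 -0.1583; -0.1583 1.2297]  K=[0.5751 -0.0500; 0.0751 0.5430; 0.3520 -0.0724]  nu=[0.3912, -3.1416]  x^+=[2.6457, -2.1608, -1.2248]  P^+=[0.2780 0.0391 -0.2259; 0.0391 0.3085 0.1018; -0.2259 0.1018 1.3289]
step 3: x^-=[2.7617, -3.1312, -0.6668]  P^-=[0.6128 0.0032 0.0129; 0.0032 0.5506 0.1035; 0.0129 0.1035 1.8945]  S=[1.1365 -0.1419; -0.1419 1.1074]  K=[0.5350 -0.0574; 0.0745 0.4939; 0.4494 -0.0740]  nu=[-6.4156, 3.8998]  x^+=[-0.8944, -1.6831, -3.8388]  P^+=[0.2751 0.0261 -0.2744; 0.0261 0.2846 0.1367; -0.2744 0.1367 1.6495]

P_post[1,1] = 0.2846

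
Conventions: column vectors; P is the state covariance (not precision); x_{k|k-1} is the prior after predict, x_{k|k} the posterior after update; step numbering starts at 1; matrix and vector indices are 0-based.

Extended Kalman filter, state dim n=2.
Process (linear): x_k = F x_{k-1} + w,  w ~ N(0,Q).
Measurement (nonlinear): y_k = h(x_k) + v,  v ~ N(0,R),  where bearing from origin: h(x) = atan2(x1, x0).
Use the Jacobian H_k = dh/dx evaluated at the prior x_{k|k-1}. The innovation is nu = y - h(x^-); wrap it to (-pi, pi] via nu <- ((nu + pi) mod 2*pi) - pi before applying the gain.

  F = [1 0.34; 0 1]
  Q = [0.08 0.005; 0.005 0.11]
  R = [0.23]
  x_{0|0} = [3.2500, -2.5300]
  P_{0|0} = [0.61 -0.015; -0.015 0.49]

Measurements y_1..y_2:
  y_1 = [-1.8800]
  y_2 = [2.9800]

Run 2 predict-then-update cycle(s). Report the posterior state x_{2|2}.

step 1: x^-=[2.3898, -2.5300]  P^-=[0.7364 0.1566; 0.1566 0.6000]  H_jac=[0.2089 0.1973]  S=[0.2984]  K=[0.6191; 0.5064]  nu=[-1.0661]  x^+=[1.7298, -3.0698]  P^+=[0.6221 0.0631; 0.0631 0.5235]
step 2: x^-=[0.6861, -3.0698]  P^-=[0.8055 0.2460; 0.2460 0.6335]  H_jac=[0.3103 0.0693]  S=[0.3212]  K=[0.8312; 0.3745]  nu=[-1.9523]  x^+=[-0.9367, -3.8009]  P^+=[0.5836 0.1461; 0.1461 0.5885]

x_post = [-0.9367, -3.8009]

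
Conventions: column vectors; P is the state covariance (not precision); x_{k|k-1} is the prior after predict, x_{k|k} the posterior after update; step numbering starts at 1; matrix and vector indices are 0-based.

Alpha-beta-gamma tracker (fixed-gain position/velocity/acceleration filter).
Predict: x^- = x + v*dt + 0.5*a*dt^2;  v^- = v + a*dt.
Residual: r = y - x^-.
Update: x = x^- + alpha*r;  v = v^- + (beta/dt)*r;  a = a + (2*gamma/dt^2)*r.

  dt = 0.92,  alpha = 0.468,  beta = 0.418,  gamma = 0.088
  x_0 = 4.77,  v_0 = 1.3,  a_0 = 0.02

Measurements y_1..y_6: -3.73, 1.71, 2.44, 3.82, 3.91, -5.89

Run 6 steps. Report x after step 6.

x_post = 0.9049

step 1: x_pred=5.9745  r=-9.7045  x^+=1.4328  v^+=-3.0908  a^+=-1.9979
step 2: x_pred=-2.2563  r=3.9663  x^+=-0.4001  v^+=-3.1268  a^+=-1.1732
step 3: x_pred=-3.7732  r=6.2132  x^+=-0.8654  v^+=-1.3832  a^+=0.1188
step 4: x_pred=-2.0877  r=5.9077  x^+=0.6771  v^+=1.4102  a^+=1.3472
step 5: x_pred=2.5447  r=1.3653  x^+=3.1836  v^+=3.2700  a^+=1.6311
step 6: x_pred=6.8824  r=-12.7724  x^+=0.9049  v^+=-1.0324  a^+=-1.0247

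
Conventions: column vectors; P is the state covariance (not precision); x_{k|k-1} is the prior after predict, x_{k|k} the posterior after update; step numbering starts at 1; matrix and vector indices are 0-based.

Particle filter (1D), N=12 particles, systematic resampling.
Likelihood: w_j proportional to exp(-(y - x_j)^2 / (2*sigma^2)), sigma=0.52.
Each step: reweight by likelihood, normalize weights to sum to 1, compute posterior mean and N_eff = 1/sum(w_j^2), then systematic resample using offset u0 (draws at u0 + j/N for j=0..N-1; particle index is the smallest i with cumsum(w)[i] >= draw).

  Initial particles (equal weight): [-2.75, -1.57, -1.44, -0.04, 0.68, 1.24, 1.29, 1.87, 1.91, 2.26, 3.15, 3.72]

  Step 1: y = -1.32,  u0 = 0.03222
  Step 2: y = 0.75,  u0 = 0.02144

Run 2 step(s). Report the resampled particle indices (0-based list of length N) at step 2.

resampled_idx = [0, 2, 4, 6, 6, 7, 8, 8, 9, 10, 10, 11]

step 1: w=[0.0118, 0.4601, 0.5029, 0.0250, 0.0003, 0.0000, 0.0000, 0.0000, 0.0000, 0.0000, 0.0000, 0.0000]  mean=-1.4796  Neff=2.1491  idx=[1, 1, 1, 1, 1, 1, 2, 2, 2, 2, 2, 2]
step 2: w=[0.0421, 0.0421, 0.0421, 0.0421, 0.0421, 0.0421, 0.1245, 0.1245, 0.1245, 0.1245, 0.1245, 0.1245]  mean=-1.4729  Neff=9.6418  idx=[0, 2, 4, 6, 6, 7, 8, 8, 9, 10, 10, 11]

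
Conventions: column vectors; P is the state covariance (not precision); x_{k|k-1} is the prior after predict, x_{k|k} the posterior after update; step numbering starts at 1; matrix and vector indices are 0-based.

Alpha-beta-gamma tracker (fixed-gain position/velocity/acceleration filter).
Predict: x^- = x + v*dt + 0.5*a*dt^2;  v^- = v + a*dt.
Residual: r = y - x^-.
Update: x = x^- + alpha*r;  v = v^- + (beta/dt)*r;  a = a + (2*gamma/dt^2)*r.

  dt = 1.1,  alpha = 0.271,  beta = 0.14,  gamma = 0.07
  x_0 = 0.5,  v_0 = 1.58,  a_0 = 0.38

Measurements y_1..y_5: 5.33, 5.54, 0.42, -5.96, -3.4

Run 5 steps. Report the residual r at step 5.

resid = -7.5776

step 1: x_pred=2.4679  r=2.8621  x^+=3.2435  v^+=2.3623  a^+=0.7112
step 2: x_pred=6.2723  r=-0.7323  x^+=6.0738  v^+=3.0513  a^+=0.6264
step 3: x_pred=9.8093  r=-9.3893  x^+=7.2648  v^+=2.5454  a^+=-0.4599
step 4: x_pred=9.7865  r=-15.7465  x^+=5.5192  v^+=0.0354  a^+=-2.2818
step 5: x_pred=4.1776  r=-7.5776  x^+=2.1241  v^+=-3.4391  a^+=-3.1586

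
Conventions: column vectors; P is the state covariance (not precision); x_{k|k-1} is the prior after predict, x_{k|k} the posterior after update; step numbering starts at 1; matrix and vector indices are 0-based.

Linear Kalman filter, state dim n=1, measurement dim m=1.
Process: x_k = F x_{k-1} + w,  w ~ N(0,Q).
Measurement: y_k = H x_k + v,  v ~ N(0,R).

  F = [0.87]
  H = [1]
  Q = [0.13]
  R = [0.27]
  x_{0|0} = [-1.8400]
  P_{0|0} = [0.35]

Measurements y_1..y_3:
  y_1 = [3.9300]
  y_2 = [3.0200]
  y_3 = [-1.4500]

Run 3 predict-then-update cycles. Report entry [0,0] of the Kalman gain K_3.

step 1: x^-=[-1.6008]  P^-=[0.3949]  S=[0.6649]  K=[0.5939]  nu=[5.5308]  x^+=[1.6841]  P^+=[0.1604]
step 2: x^-=[1.4652]  P^-=[0.2514]  S=[0.5214]  K=[0.4821]  nu=[1.5548]  x^+=[2.2148]  P^+=[0.1302]
step 3: x^-=[1.9269]  P^-=[0.2285]  S=[0.4985]  K=[0.4584]  nu=[-3.3769]  x^+=[0.3789]  P^+=[0.1238]

K[0,0] = 0.4584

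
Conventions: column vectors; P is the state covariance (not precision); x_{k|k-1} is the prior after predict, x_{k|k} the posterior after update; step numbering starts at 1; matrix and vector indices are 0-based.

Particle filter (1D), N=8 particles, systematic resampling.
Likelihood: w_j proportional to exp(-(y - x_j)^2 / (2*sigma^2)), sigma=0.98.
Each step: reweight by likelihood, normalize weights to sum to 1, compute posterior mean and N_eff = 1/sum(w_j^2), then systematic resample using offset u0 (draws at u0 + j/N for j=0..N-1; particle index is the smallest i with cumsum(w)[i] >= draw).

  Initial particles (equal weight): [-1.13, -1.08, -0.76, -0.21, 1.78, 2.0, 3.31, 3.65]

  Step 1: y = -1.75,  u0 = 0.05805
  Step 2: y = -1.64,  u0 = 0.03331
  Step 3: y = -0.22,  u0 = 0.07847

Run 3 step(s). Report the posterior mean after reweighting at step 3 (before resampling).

post_mean = -1.0061

step 1: w=[0.3270, 0.3162, 0.2398, 0.1162, 0.0006, 0.0003, 0.0000, 0.0000]  mean=-0.9160  Neff=3.5987  idx=[0, 0, 0, 1, 1, 2, 2, 3]
step 2: w=[0.1456, 0.1456, 0.1456, 0.1416, 0.1416, 0.1114, 0.1114, 0.0575]  mean=-0.9806  Neff=7.5903  idx=[0, 1, 1, 2, 3, 4, 5, 6]
step 3: w=[0.1144, 0.1144, 0.1144, 0.1144, 0.1198, 0.1198, 0.1513, 0.1513]  mean=-1.0061  Neff=7.8812  idx=[0, 1, 2, 3, 5, 6, 6, 7]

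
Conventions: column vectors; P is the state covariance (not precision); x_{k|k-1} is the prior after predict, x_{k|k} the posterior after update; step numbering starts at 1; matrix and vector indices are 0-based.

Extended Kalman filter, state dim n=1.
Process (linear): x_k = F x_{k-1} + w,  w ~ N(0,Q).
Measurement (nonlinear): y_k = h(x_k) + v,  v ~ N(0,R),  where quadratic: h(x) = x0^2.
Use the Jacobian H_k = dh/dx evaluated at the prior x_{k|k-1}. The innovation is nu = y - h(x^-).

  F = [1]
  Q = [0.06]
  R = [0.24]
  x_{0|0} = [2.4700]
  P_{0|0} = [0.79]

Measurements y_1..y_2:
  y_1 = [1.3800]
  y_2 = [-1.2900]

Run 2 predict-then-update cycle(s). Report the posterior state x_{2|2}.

step 1: x^-=[2.4700]  P^-=[0.8500]  H_jac=[4.9400]  S=[20.9831]  K=[0.2001]  nu=[-4.7209]  x^+=[1.5253]  P^+=[0.0097]
step 2: x^-=[1.5253]  P^-=[0.0697]  H_jac=[3.0506]  S=[0.8888]  K=[0.2393]  nu=[-3.6165]  x^+=[0.6599]  P^+=[0.0188]

x_post = [0.6599]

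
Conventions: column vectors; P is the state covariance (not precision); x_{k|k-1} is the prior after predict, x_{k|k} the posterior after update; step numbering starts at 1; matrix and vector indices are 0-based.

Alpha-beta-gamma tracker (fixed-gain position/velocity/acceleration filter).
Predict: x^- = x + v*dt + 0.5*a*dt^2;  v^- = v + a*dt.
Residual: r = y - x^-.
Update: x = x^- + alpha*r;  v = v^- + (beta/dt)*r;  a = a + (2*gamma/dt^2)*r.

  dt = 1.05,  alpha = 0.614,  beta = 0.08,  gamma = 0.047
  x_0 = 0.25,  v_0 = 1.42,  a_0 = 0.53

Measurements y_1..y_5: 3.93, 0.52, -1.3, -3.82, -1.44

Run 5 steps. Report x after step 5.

step 1: x_pred=2.0332  r=1.8968  x^+=3.1978  v^+=2.1210  a^+=0.6917
step 2: x_pred=5.8062  r=-5.2862  x^+=2.5605  v^+=2.4446  a^+=0.2410
step 3: x_pred=5.2601  r=-6.5601  x^+=1.2322  v^+=2.1978  a^+=-0.3183
step 4: x_pred=3.3645  r=-7.1845  x^+=-1.0468  v^+=1.3162  a^+=-0.9309
step 5: x_pred=-0.1779  r=-1.2621  x^+=-0.9528  v^+=0.2427  a^+=-1.0385

x_post = -0.9528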